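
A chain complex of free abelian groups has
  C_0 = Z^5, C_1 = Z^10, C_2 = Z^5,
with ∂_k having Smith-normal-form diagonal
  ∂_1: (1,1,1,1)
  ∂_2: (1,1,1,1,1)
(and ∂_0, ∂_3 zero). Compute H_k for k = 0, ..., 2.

H_0 = Z,  H_1 = Z,  H_2 = 0.

H_0: b_0 = 5 − 0 − 4 = 1; torsion from ∂_1 factors > 1: none. So H_0 = Z.
H_1: b_1 = 10 − 4 − 5 = 1; torsion from ∂_2 factors > 1: none. So H_1 = Z.
H_2: b_2 = 5 − 5 − 0 = 0; torsion from ∂_3 factors > 1: none. So H_2 = 0.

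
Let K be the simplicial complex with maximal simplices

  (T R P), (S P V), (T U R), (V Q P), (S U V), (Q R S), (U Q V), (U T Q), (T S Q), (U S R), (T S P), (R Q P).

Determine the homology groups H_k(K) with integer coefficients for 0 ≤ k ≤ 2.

H_0 ≅ Z,  H_1 ≅ Z/2Z,  H_2 = 0.

K has 7 vertices, 18 edges, 12 triangles.
rank ∂_0 = 0, rank ∂_1 = 6 ⇒ b_0 = 7 − 0 − 6 = 1; all invariant factors of ∂_1 are 1 so no torsion. So H_0 = Z.
rank ∂_1 = 6, rank ∂_2 = 12 ⇒ b_1 = 18 − 6 − 12 = 0; ∂_2 has invariant factor(s) [2] giving torsion. So H_1 = Z/2Z.
rank ∂_2 = 12, rank ∂_3 = 0 ⇒ b_2 = 12 − 12 − 0 = 0. So H_2 = 0.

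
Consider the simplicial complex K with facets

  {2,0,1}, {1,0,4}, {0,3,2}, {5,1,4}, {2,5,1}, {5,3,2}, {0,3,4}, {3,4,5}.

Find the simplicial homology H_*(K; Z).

Fix the vertex order 0 < 1 < 2 < 3 < 4 < 5 and write every simplex with vertices in increasing order. Then dim K = 2 and the simplices of K are:

  0-simplices (6): [0], [1], [2], [3], [4], [5]
  1-simplices (12): [0,1], [0,2], [0,3], [0,4], [1,2], [1,4], [1,5], [2,3], [2,5], [3,4], [3,5], [4,5]
  2-simplices (8): [0,1,2], [0,1,4], [0,2,3], [0,3,4], [1,2,5], [1,4,5], [2,3,5], [3,4,5]

Hence C_0 ≅ Z^6, C_1 ≅ Z^12, C_2 ≅ Z^8.

∂_1: C_1 → C_0 maps an edge to its endpoints' difference, ∂[p,q] = q − p.
As a 6×12 matrix over Z this has rank 5, with invariant factors (1,1,1,1,1).

∂_2: C_2 → C_1 acts by ∂[p,q,r] = [q,r] − [p,r] + [p,q]. For instance
  ∂[0,1,2] = [1,2] − [0,2] + [0,1],
  ∂[2,3,5] = [3,5] − [2,5] + [2,3].
As a 12×8 matrix over Z this has rank 7, with invariant factors (1,1,1,1,1,1,1).

Reading off H_k = ker ∂_k / im ∂_{k+1}:

  H_0: rank C_0 − rank ∂_1 = 6 − 5 = 1, and the invariant factors of ∂_1 are all 1, so H_0 = Z.
  H_1: rank ker ∂_1 − rank ∂_2 = (12 − 5) − 7 = 0, and the invariant factors of ∂_2 are all 1, so H_1 = 0.
  H_2: rank ker ∂_2 − rank ∂_3 = (8 − 7) − 0 = 1, and there is no ∂_3, so H_2 = Z.

H_0 ≅ Z,  H_1 = 0,  H_2 ≅ Z.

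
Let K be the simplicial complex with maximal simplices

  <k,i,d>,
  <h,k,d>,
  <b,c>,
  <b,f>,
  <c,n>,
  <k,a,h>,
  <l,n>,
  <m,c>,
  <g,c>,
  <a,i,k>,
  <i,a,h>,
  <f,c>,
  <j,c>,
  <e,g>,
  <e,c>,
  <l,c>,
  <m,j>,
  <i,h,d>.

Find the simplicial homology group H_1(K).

H_1 ≅ Z^4.

K has 14 vertices, 21 edges, 6 triangles.
rank ∂_1 = 12, rank ∂_2 = 5 ⇒ b_1 = 21 − 12 − 5 = 4; all invariant factors of ∂_2 are 1 so no torsion. So H_1 ≅ Z^4.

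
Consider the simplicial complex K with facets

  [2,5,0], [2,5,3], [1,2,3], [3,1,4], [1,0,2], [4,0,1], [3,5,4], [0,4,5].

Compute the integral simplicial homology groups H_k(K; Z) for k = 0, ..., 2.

Fix the vertex order 0 < 1 < 2 < 3 < 4 < 5 and write every simplex with vertices in increasing order. Then dim K = 2 and the simplices of K are:

  0-simplices (6): [0], [1], [2], [3], [4], [5]
  1-simplices (12): [0,1], [0,2], [0,4], [0,5], [1,2], [1,3], [1,4], [2,3], [2,5], [3,4], [3,5], [4,5]
  2-simplices (8): [0,1,2], [0,1,4], [0,2,5], [0,4,5], [1,2,3], [1,3,4], [2,3,5], [3,4,5]

giving chain groups C_0 ≅ Z^6, C_1 ≅ Z^12, C_2 ≅ Z^8.

Boundary ∂_1: C_1 → C_0 maps an edge to its endpoints' difference, ∂[p,q] = q − p.
The 6×12 boundary matrix has rank 5 and Smith normal form diag(1,1,1,1,1).

Boundary ∂_2: C_2 → C_1 acts by ∂[p,q,r] = [q,r] − [p,r] + [p,q]. For instance
  ∂[1,3,4] = [3,4] − [1,4] + [1,3],
  ∂[2,3,5] = [3,5] − [2,5] + [2,3].
The resulting 12×8 matrix has rank 7, and its Smith normal form has invariant factors (1,1,1,1,1,1,1).

From H_k ≅ ker(∂_k) / im(∂_{k+1}) we obtain:

  H_0: rank C_0 − rank ∂_1 = 6 − 5 = 1, and the invariant factors of ∂_1 are all 1, so H_0 = Z.
  H_1: rank ker ∂_1 − rank ∂_2 = (12 − 5) − 7 = 0, and the invariant factors of ∂_2 are all 1, so H_1 = 0.
  H_2: rank ker ∂_2 − rank ∂_3 = (8 − 7) − 0 = 1, and there is no ∂_3, so H_2 = Z.

H_0 = Z,  H_1 = 0,  H_2 = Z.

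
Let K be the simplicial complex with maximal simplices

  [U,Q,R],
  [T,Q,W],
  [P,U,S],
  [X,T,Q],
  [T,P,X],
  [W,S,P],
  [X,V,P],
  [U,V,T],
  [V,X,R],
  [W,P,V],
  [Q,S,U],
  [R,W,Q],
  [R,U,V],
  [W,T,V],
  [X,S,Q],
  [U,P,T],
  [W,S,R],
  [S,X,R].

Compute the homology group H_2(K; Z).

H_2 ≅ 0.

Fix the vertex order P < Q < R < S < T < U < V < W < X and write every simplex with vertices in increasing order. Then dim K = 2 and the simplices of K are:

  0-simplices (9): P, Q, R, S, T, U, V, W, X
  1-simplices (27): PS, PT, PU, PV, PW, PX, QR, QS, QT, QU, QW, QX, RS, RU, RV, RW, RX, SU, SW, SX, TU, TV, TW, TX, UV, VW, VX
  2-simplices (18): PSU, PSW, PTU, PTX, PVW, PVX, QRU, QRW, QSU, QSX, QTW, QTX, RSW, RSX, RUV, RVX, TUV, TVW

giving chain groups C_0 ≅ Z^9, C_1 ≅ Z^27, C_2 ≅ Z^18.

∂_1: C_1 → C_0 maps an edge to its endpoints' difference, ∂[p,q] = q − p. For instance
  ∂SW = W − S.
This gives a 9×27 integer matrix of rank 8; reducing to Smith normal form yields diagonal entries (1,1,1,1,1,1,1,1).

∂_2: C_2 → C_1 maps a triangle to the signed sum of its edges. For instance
  ∂RVX = VX − RX + RV,
  ∂QSU = SU − QU + QS.
As a 27×18 matrix over Z this has rank 18, with invariant factors (1,1,1,1,1,1,1,1,1,1,1,1,1,1,1,1,1,2).

Now H_k = ker ∂_k / im ∂_{k+1}, so:

  H_2: rank ker ∂_2 − rank ∂_3 = (18 − 18) − 0 = 0, and there is no ∂_3, so H_2 = 0.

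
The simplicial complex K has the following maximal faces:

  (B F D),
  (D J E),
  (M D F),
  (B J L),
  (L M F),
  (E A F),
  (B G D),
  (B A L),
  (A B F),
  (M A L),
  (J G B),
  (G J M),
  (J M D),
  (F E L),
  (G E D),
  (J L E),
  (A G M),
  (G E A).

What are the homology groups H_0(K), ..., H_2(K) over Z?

H_0 ≅ Z,  H_1 ≅ Z × Z/2,  H_2 = 0.

K has 9 vertices, 27 edges, 18 triangles.
rank ∂_0 = 0, rank ∂_1 = 8 ⇒ b_0 = 9 − 0 − 8 = 1; all invariant factors of ∂_1 are 1 so no torsion. So H_0 = Z.
rank ∂_1 = 8, rank ∂_2 = 18 ⇒ b_1 = 27 − 8 − 18 = 1; ∂_2 has invariant factor(s) [2] giving torsion. So H_1 = Z × Z/2.
rank ∂_2 = 18, rank ∂_3 = 0 ⇒ b_2 = 18 − 18 − 0 = 0. So H_2 = 0.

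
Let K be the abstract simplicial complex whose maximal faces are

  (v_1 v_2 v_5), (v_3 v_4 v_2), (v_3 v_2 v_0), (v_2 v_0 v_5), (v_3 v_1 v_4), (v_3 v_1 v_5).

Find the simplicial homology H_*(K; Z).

Take the total order v_0 < v_1 < v_2 < v_3 < v_4 < v_5 on the vertex set. Then K (dimension 2) consists of the simplices:

  0-simplices (6): [v_0], [v_1], [v_2], [v_3], [v_4], [v_5]
  1-simplices (12): [v_0,v_2], [v_0,v_3], [v_0,v_5], [v_1,v_2], [v_1,v_3], [v_1,v_4], [v_1,v_5], [v_2,v_3], [v_2,v_4], [v_2,v_5], [v_3,v_4], [v_3,v_5]
  2-simplices (6): [v_0,v_2,v_3], [v_0,v_2,v_5], [v_1,v_2,v_5], [v_1,v_3,v_4], [v_1,v_3,v_5], [v_2,v_3,v_4]

so the chain groups are C_0 ≅ Z^6, C_1 ≅ Z^12, C_2 ≅ Z^6.

∂_1: C_1 → C_0 maps an edge to its endpoints' difference, ∂[p,q] = q − p. For instance
  ∂[v_3,v_5] = [v_5] − [v_3].
The resulting 6×12 matrix has rank 5, and its Smith normal form has invariant factors (1,1,1,1,1).

The boundary map ∂_2: C_2 → C_1 acts by ∂[p,q,r] = [q,r] − [p,r] + [p,q]. For instance
  ∂[v_1,v_2,v_5] = [v_2,v_5] − [v_1,v_5] + [v_1,v_2],
  ∂[v_0,v_2,v_5] = [v_2,v_5] − [v_0,v_5] + [v_0,v_2].
The 12×6 boundary matrix has rank 6 and Smith normal form diag(1,1,1,1,1,1).

Computing H_k = (kernel of ∂_k) / (image of ∂_{k+1}):

  H_0: rank C_0 − rank ∂_1 = 6 − 5 = 1, and the invariant factors of ∂_1 are all 1, so H_0 ≅ Z.
  H_1: rank ker ∂_1 − rank ∂_2 = (12 − 5) − 6 = 1, and the invariant factors of ∂_2 are all 1, so H_1 ≅ Z.
  H_2: rank ker ∂_2 − rank ∂_3 = (6 − 6) − 0 = 0, and there is no ∂_3, so H_2 ≅ 0.

As a check, the Euler characteristic is 6 − 12 + 6 = 0, which agrees with 1 − 1 + 0 = 0.
(K is a triangulation of the cylinder S^1 x I.)

H_0 = Z,  H_1 = Z,  H_2 = 0.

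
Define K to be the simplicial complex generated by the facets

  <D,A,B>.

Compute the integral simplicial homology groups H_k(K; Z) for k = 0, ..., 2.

Order the vertices as A < B < D. Listing each simplex with vertices in this order, K has dimension 2 with simplices:

  0-simplices (3): A, B, D
  1-simplices (3): AB, AD, BD
  2-simplices (1): ABD

giving chain groups C_0 ≅ Z^3, C_1 ≅ Z^3, C_2 ≅ Z^1.

The boundary map ∂_1: C_1 → C_0 is given by ∂[p,q] = [q] − [p]. For instance
  ∂AD = D − A.
As a 3×3 matrix over Z this has rank 2, with invariant factors (1,1).

Boundary ∂_2: C_2 → C_1 sends each 2-simplex [p,q,r] to [q,r] − [p,r] + [p,q]. For instance
  ∂ABD = BD − AD + AB.
The 3×1 boundary matrix has rank 1 and Smith normal form diag(1).

Reading off H_k = ker ∂_k / im ∂_{k+1}:

  H_0: rank C_0 − rank ∂_1 = 3 − 2 = 1, and the invariant factors of ∂_1 are all 1, so H_0 ≅ Z.
  H_1: rank ker ∂_1 − rank ∂_2 = (3 − 2) − 1 = 0, and the invariant factors of ∂_2 are all 1, so H_1 ≅ 0.
  H_2: rank ker ∂_2 − rank ∂_3 = (1 − 1) − 0 = 0, and there is no ∂_3, so H_2 ≅ 0.

(K is a triangulation of the 2-simplex.)

H_0 ≅ Z,  H_1 = 0,  H_2 = 0.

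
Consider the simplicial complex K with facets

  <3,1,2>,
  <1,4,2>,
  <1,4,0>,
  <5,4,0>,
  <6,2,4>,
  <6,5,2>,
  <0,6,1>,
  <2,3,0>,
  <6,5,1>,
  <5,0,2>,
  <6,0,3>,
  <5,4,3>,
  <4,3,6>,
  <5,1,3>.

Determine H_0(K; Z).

H_0 ≅ Z.

We work with the vertex ordering 0 < 1 < 2 < 3 < 4 < 5 < 6. The simplices of K, each written with vertices in increasing order, are:

  0-simplices (7): [0], [1], [2], [3], [4], [5], [6]
  1-simplices (21): [0,1], [0,2], [0,3], [0,4], [0,5], [0,6], [1,2], [1,3], [1,4], [1,5], [1,6], [2,3], [2,4], [2,5], [2,6], [3,4], [3,5], [3,6], [4,5], [4,6], [5,6]
  2-simplices (14): [0,1,4], [0,1,6], [0,2,3], [0,2,5], [0,3,6], [0,4,5], [1,2,3], [1,2,4], [1,3,5], [1,5,6], [2,4,6], [2,5,6], [3,4,5], [3,4,6]

giving chain groups C_0 ≅ Z^7, C_1 ≅ Z^21, C_2 ≅ Z^14.

∂_1: C_1 → C_0 maps an edge to its endpoints' difference, ∂[p,q] = q − p. For instance
  ∂[4,6] = [6] − [4].
The resulting 7×21 matrix has rank 6, and its Smith normal form has invariant factors (1,1,1,1,1,1).

Boundary ∂_2: C_2 → C_1 acts by ∂[p,q,r] = [q,r] − [p,r] + [p,q]. For instance
  ∂[0,3,6] = [3,6] − [0,6] + [0,3],
  ∂[1,2,4] = [2,4] − [1,4] + [1,2].
The resulting 21×14 matrix has rank 13, and its Smith normal form has invariant factors (1,1,1,1,1,1,1,1,1,1,1,1,1).

Computing H_k = (kernel of ∂_k) / (image of ∂_{k+1}):

  H_0: rank C_0 − rank ∂_1 = 7 − 6 = 1, and the invariant factors of ∂_1 are all 1, so H_0 ≅ Z.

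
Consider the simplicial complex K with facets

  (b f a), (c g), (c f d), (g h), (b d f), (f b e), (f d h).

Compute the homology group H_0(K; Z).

K has 8 vertices, 13 edges, 5 triangles.
rank ∂_0 = 0, rank ∂_1 = 7 ⇒ b_0 = 8 − 0 − 7 = 1; all invariant factors of ∂_1 are 1 so no torsion. So H_0 ≅ Z.

H_0 = Z.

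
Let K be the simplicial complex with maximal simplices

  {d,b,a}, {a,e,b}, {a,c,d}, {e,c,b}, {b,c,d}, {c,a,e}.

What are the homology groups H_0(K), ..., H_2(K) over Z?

H_0 = Z,  H_1 = 0,  H_2 = Z.

Take the total order a < b < c < d < e on the vertex set. Then K (dimension 2) consists of the simplices:

  0-simplices (5): a, b, c, d, e
  1-simplices (9): ab, ac, ad, ae, bc, bd, be, cd, ce
  2-simplices (6): abd, abe, acd, ace, bcd, bce

so the chain groups are C_0 ≅ Z^5, C_1 ≅ Z^9, C_2 ≅ Z^6.

The boundary map ∂_1: C_1 → C_0 maps an edge to its endpoints' difference, ∂[p,q] = q − p.
As a 5×9 matrix over Z this has rank 4, with invariant factors (1,1,1,1).

The boundary map ∂_2: C_2 → C_1 acts by ∂[p,q,r] = [q,r] − [p,r] + [p,q]. For instance
  ∂abd = bd − ad + ab,
  ∂abe = be − ae + ab.
The 9×6 boundary matrix has rank 5 and Smith normal form diag(1,1,1,1,1).

Reading off H_k = ker ∂_k / im ∂_{k+1}:

  H_0: rank C_0 − rank ∂_1 = 5 − 4 = 1, and the invariant factors of ∂_1 are all 1, so H_0 = Z.
  H_1: rank ker ∂_1 − rank ∂_2 = (9 − 4) − 5 = 0, and the invariant factors of ∂_2 are all 1, so H_1 = 0.
  H_2: rank ker ∂_2 − rank ∂_3 = (6 − 5) − 0 = 1, and there is no ∂_3, so H_2 = Z.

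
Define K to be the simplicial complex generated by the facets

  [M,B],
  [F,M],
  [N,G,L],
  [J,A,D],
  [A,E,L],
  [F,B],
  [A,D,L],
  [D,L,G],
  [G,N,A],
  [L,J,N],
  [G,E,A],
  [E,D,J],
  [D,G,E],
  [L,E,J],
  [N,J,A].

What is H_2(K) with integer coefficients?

H_2 ≅ 0.

K has 10 vertices, 21 edges, 12 triangles.
rank ∂_2 = 12, rank ∂_3 = 0 ⇒ b_2 = 12 − 12 − 0 = 0. So H_2 ≅ 0.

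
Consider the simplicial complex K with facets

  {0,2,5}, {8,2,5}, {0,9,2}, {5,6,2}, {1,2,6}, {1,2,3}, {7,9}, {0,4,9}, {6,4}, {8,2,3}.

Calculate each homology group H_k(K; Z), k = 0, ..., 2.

H_0 = Z,  H_1 = Z,  H_2 = 0.

We work with the vertex ordering 0 < 1 < 2 < 3 < 4 < 5 < 6 < 7 < 8 < 9. The simplices of K, each written with vertices in increasing order, are:

  0-simplices (10): [0], [1], [2], [3], [4], [5], [6], [7], [8], [9]
  1-simplices (18): [0,2], [0,4], [0,5], [0,9], [1,2], [1,3], [1,6], [2,3], [2,5], [2,6], [2,8], [2,9], [3,8], [4,6], [4,9], [5,6], [5,8], [7,9]
  2-simplices (8): [0,2,5], [0,2,9], [0,4,9], [1,2,3], [1,2,6], [2,3,8], [2,5,6], [2,5,8]

so the chain groups are C_0 ≅ Z^10, C_1 ≅ Z^18, C_2 ≅ Z^8.

The boundary map ∂_1: C_1 → C_0 sends each edge [p,q] (with p < q) to q − p.
The 10×18 boundary matrix has rank 9 and Smith normal form diag(1,1,1,1,1,1,1,1,1).

The boundary map ∂_2: C_2 → C_1 maps a triangle to the signed sum of its edges. For instance
  ∂[0,2,5] = [2,5] − [0,5] + [0,2],
  ∂[1,2,3] = [2,3] − [1,3] + [1,2].
The 18×8 boundary matrix has rank 8 and Smith normal form diag(1,1,1,1,1,1,1,1).

From H_k ≅ ker(∂_k) / im(∂_{k+1}) we obtain:

  H_0: rank C_0 − rank ∂_1 = 10 − 9 = 1, and the invariant factors of ∂_1 are all 1, so H_0 = Z.
  H_1: rank ker ∂_1 − rank ∂_2 = (18 − 9) − 8 = 1, and the invariant factors of ∂_2 are all 1, so H_1 = Z.
  H_2: rank ker ∂_2 − rank ∂_3 = (8 − 8) − 0 = 0, and there is no ∂_3, so H_2 = 0.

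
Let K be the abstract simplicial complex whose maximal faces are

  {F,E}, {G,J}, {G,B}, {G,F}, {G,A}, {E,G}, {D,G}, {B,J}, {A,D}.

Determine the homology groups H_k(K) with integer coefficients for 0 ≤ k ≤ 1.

We work with the vertex ordering A < B < D < E < F < G < J. The simplices of K, each written with vertices in increasing order, are:

  0-simplices (7): A, B, D, E, F, G, J
  1-simplices (9): AD, AG, BG, BJ, DG, EF, EG, FG, GJ

Hence C_0 ≅ Z^7, C_1 ≅ Z^9.

∂_1: C_1 → C_0 sends each edge [p,q] (with p < q) to q − p.
This gives a 7×9 integer matrix of rank 6; reducing to Smith normal form yields diagonal entries (1,1,1,1,1,1).

Computing H_k = (kernel of ∂_k) / (image of ∂_{k+1}):

  H_0: rank C_0 − rank ∂_1 = 7 − 6 = 1, and the invariant factors of ∂_1 are all 1, so H_0 ≅ Z.
  H_1: rank ker ∂_1 − rank ∂_2 = (9 − 6) − 0 = 3, and there is no ∂_2, so H_1 ≅ Z^3.

As a check, the Euler characteristic is 7 − 9 = -2, which agrees with 1 − 3 = -2.

H_0 ≅ Z,  H_1 ≅ Z^3.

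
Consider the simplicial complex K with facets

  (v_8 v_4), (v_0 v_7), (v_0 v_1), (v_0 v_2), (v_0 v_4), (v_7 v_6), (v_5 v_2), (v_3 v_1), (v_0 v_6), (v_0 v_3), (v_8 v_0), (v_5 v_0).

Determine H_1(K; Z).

H_1 = Z^4.

Take the total order v_0 < v_1 < v_2 < v_3 < v_4 < v_5 < v_6 < v_7 < v_8 on the vertex set. Then K (dimension 1) consists of the simplices:

  0-simplices (9): [v_0], [v_1], [v_2], [v_3], [v_4], [v_5], [v_6], [v_7], [v_8]
  1-simplices (12): [v_0,v_1], [v_0,v_2], [v_0,v_3], [v_0,v_4], [v_0,v_5], [v_0,v_6], [v_0,v_7], [v_0,v_8], [v_1,v_3], [v_2,v_5], [v_4,v_8], [v_6,v_7]

so the chain groups are C_0 ≅ Z^9, C_1 ≅ Z^12.

∂_1: C_1 → C_0 maps an edge to its endpoints' difference, ∂[p,q] = q − p. For instance
  ∂[v_1,v_3] = [v_3] − [v_1].
This gives a 9×12 integer matrix of rank 8; reducing to Smith normal form yields diagonal entries (1,1,1,1,1,1,1,1).

Computing H_k = (kernel of ∂_k) / (image of ∂_{k+1}):

  H_1: rank ker ∂_1 − rank ∂_2 = (12 − 8) − 0 = 4, and there is no ∂_2, so H_1 ≅ Z^4.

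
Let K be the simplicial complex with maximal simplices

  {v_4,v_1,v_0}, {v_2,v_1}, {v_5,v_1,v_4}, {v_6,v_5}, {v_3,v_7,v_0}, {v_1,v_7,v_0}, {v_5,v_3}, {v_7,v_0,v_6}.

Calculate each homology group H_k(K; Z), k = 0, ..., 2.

H_0 ≅ Z,  H_1 ≅ Z^2,  H_2 = 0.

K has 8 vertices, 14 edges, 5 triangles.
rank ∂_0 = 0, rank ∂_1 = 7 ⇒ b_0 = 8 − 0 − 7 = 1; all invariant factors of ∂_1 are 1 so no torsion. So H_0 = Z.
rank ∂_1 = 7, rank ∂_2 = 5 ⇒ b_1 = 14 − 7 − 5 = 2; all invariant factors of ∂_2 are 1 so no torsion. So H_1 = Z^2.
rank ∂_2 = 5, rank ∂_3 = 0 ⇒ b_2 = 5 − 5 − 0 = 0. So H_2 = 0.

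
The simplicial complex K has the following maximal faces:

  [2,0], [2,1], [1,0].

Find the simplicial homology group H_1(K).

H_1 = Z.

K has 3 vertices, 3 edges.
rank ∂_1 = 2, rank ∂_2 = 0 ⇒ b_1 = 3 − 2 − 0 = 1. So H_1 ≅ Z.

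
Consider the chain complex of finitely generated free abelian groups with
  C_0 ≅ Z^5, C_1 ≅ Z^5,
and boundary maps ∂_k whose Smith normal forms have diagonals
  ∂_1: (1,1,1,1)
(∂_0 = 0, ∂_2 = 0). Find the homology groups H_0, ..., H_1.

H_0: b_0 = 5 − 0 − 4 = 1; torsion from ∂_1 factors > 1: none. So H_0 ≅ Z.
H_1: b_1 = 5 − 4 − 0 = 1; torsion from ∂_2 factors > 1: none. So H_1 ≅ Z.

H_0 ≅ Z,  H_1 ≅ Z.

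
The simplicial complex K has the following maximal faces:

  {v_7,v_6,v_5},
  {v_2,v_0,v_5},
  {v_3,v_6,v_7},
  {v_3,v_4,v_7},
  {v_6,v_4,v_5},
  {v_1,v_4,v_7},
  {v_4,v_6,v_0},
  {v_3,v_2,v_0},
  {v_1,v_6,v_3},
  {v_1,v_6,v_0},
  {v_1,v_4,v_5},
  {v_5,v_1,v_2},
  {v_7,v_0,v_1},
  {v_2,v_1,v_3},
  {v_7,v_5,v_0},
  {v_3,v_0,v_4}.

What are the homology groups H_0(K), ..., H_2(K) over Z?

H_0 ≅ Z,  H_1 ≅ Z^2,  H_2 ≅ Z.

We work with the vertex ordering v_0 < v_1 < v_2 < v_3 < v_4 < v_5 < v_6 < v_7. The simplices of K, each written with vertices in increasing order, are:

  0-simplices (8): [v_0], [v_1], [v_2], [v_3], [v_4], [v_5], [v_6], [v_7]
  1-simplices (24): (24 of them)
  2-simplices (16): (16 of them)

giving chain groups C_0 ≅ Z^8, C_1 ≅ Z^24, C_2 ≅ Z^16.

The boundary map ∂_1: C_1 → C_0 sends each edge [p,q] (with p < q) to q − p. For instance
  ∂[v_1,v_5] = [v_5] − [v_1].
The resulting 8×24 matrix has rank 7, and its Smith normal form has invariant factors (1,1,1,1,1,1,1).

∂_2: C_2 → C_1 sends each 2-simplex [p,q,r] to [q,r] − [p,r] + [p,q]. For instance
  ∂[v_3,v_4,v_7] = [v_4,v_7] − [v_3,v_7] + [v_3,v_4],
  ∂[v_0,v_4,v_6] = [v_4,v_6] − [v_0,v_6] + [v_0,v_4].
This gives a 24×16 integer matrix of rank 15; reducing to Smith normal form yields diagonal entries (1,1,1,1,1,1,1,1,1,1,1,1,1,1,1).

From H_k ≅ ker(∂_k) / im(∂_{k+1}) we obtain:

  H_0: rank C_0 − rank ∂_1 = 8 − 7 = 1, and the invariant factors of ∂_1 are all 1, so H_0 = Z.
  H_1: rank ker ∂_1 − rank ∂_2 = (24 − 7) − 15 = 2, and the invariant factors of ∂_2 are all 1, so H_1 = Z^2.
  H_2: rank ker ∂_2 − rank ∂_3 = (16 − 15) − 0 = 1, and there is no ∂_3, so H_2 = Z.

(K is a triangulation of the torus T^2.)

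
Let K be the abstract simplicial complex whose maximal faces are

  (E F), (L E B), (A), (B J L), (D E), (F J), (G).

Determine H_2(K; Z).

H_2 ≅ 0.

Take the total order A < B < D < E < F < G < J < L on the vertex set. Then K (dimension 2) consists of the simplices:

  0-simplices (8): A, B, D, E, F, G, J, L
  1-simplices (8): BE, BJ, BL, DE, EF, EL, FJ, JL
  2-simplices (2): BEL, BJL

so the chain groups are C_0 ≅ Z^8, C_1 ≅ Z^8, C_2 ≅ Z^2.

The boundary map ∂_1: C_1 → C_0 sends each edge [p,q] (with p < q) to q − p.
The 8×8 boundary matrix has rank 5 and Smith normal form diag(1,1,1,1,1).

Boundary ∂_2: C_2 → C_1 maps a triangle to the signed sum of its edges. For instance
  ∂BEL = EL − BL + BE,
  ∂BJL = JL − BL + BJ.
This gives a 8×2 integer matrix of rank 2; reducing to Smith normal form yields diagonal entries (1,1).

Now H_k = ker ∂_k / im ∂_{k+1}, so:

  H_2: rank ker ∂_2 − rank ∂_3 = (2 − 2) − 0 = 0, and there is no ∂_3, so H_2 = 0.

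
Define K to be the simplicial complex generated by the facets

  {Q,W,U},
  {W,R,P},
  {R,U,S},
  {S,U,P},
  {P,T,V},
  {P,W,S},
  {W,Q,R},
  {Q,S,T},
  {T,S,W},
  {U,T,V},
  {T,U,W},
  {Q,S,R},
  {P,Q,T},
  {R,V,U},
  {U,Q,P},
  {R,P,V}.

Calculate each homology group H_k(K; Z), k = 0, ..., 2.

H_0 ≅ Z,  H_1 ≅ Z^2,  H_2 ≅ Z.

Fix the vertex order P < Q < R < S < T < U < V < W and write every simplex with vertices in increasing order. Then dim K = 2 and the simplices of K are:

  0-simplices (8): P, Q, R, S, T, U, V, W
  1-simplices (24): PQ, PR, PS, PT, PU, PV, PW, QR, QS, QT, QU, QW, RS, RU, RV, RW, ST, SU, SW, TU, TV, TW, UV, UW
  2-simplices (16): PQT, PQU, PRV, PRW, PSU, PSW, PTV, QRS, QRW, QST, QUW, RSU, RUV, STW, TUV, TUW

giving chain groups C_0 ≅ Z^8, C_1 ≅ Z^24, C_2 ≅ Z^16.

The boundary map ∂_1: C_1 → C_0 maps an edge to its endpoints' difference, ∂[p,q] = q − p. For instance
  ∂QW = W − Q.
The resulting 8×24 matrix has rank 7, and its Smith normal form has invariant factors (1,1,1,1,1,1,1).

∂_2: C_2 → C_1 maps a triangle to the signed sum of its edges. For instance
  ∂PQU = QU − PU + PQ,
  ∂QST = ST − QT + QS.
The 24×16 boundary matrix has rank 15 and Smith normal form diag(1,1,1,1,1,1,1,1,1,1,1,1,1,1,1).

From H_k ≅ ker(∂_k) / im(∂_{k+1}) we obtain:

  H_0: rank C_0 − rank ∂_1 = 8 − 7 = 1, and the invariant factors of ∂_1 are all 1, so H_0 = Z.
  H_1: rank ker ∂_1 − rank ∂_2 = (24 − 7) − 15 = 2, and the invariant factors of ∂_2 are all 1, so H_1 = Z^2.
  H_2: rank ker ∂_2 − rank ∂_3 = (16 − 15) − 0 = 1, and there is no ∂_3, so H_2 = Z.

(K is a triangulation of the torus T^2.)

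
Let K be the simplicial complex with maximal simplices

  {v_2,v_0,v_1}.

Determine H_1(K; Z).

H_1 ≅ 0.

Order the vertices as v_0 < v_1 < v_2. Listing each simplex with vertices in this order, K has dimension 2 with simplices:

  0-simplices (3): [v_0], [v_1], [v_2]
  1-simplices (3): [v_0,v_1], [v_0,v_2], [v_1,v_2]
  2-simplices (1): [v_0,v_1,v_2]

Hence C_0 ≅ Z^3, C_1 ≅ Z^3, C_2 ≅ Z^1.

The boundary map ∂_1: C_1 → C_0 sends each edge [p,q] (with p < q) to q − p. For instance
  ∂[v_0,v_2] = [v_2] − [v_0].
As a 3×3 matrix over Z this has rank 2, with invariant factors (1,1).

The boundary map ∂_2: C_2 → C_1 sends each 2-simplex [p,q,r] to [q,r] − [p,r] + [p,q]. For instance
  ∂[v_0,v_1,v_2] = [v_1,v_2] − [v_0,v_2] + [v_0,v_1].
The 3×1 boundary matrix has rank 1 and Smith normal form diag(1).

From H_k ≅ ker(∂_k) / im(∂_{k+1}) we obtain:

  H_1: rank ker ∂_1 − rank ∂_2 = (3 − 2) − 1 = 0, and the invariant factors of ∂_2 are all 1, so H_1 = 0.

(K is a triangulation of the 2-simplex.)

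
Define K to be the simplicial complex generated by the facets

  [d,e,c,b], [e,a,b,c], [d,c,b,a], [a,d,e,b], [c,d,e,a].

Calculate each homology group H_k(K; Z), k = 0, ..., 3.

H_0 ≅ Z,  H_1 = 0,  H_2 = 0,  H_3 ≅ Z.

Take the total order a < b < c < d < e on the vertex set. Then K (dimension 3) consists of the simplices:

  0-simplices (5): a, b, c, d, e
  1-simplices (10): ab, ac, ad, ae, bc, bd, be, cd, ce, de
  2-simplices (10): abc, abd, abe, acd, ace, ade, bcd, bce, bde, cde
  3-simplices (5): abcd, abce, abde, acde, bcde

so the chain groups are C_0 ≅ Z^5, C_1 ≅ Z^10, C_2 ≅ Z^10, C_3 ≅ Z^5.

∂_1: C_1 → C_0 maps an edge to its endpoints' difference, ∂[p,q] = q − p.
This gives a 5×10 integer matrix of rank 4; reducing to Smith normal form yields diagonal entries (1,1,1,1).

Boundary ∂_2: C_2 → C_1 sends each 2-simplex [p,q,r] to [q,r] − [p,r] + [p,q]. For instance
  ∂bcd = cd − bd + bc,
  ∂abd = bd − ad + ab.
This gives a 10×10 integer matrix of rank 6; reducing to Smith normal form yields diagonal entries (1,1,1,1,1,1).

The boundary map ∂_3: C_3 → C_2 sends each 3-simplex σ to the alternating sum Σ_i (−1)^i (σ with its i-th vertex removed). For instance
  ∂bcde = cde − bde + bce − bcd,
  ∂acde = cde − ade + ace − acd.
This gives a 10×5 integer matrix of rank 4; reducing to Smith normal form yields diagonal entries (1,1,1,1).

Now H_k = ker ∂_k / im ∂_{k+1}, so:

  H_0: rank C_0 − rank ∂_1 = 5 − 4 = 1, and the invariant factors of ∂_1 are all 1, so H_0 = Z.
  H_1: rank ker ∂_1 − rank ∂_2 = (10 − 4) − 6 = 0, and the invariant factors of ∂_2 are all 1, so H_1 = 0.
  H_2: rank ker ∂_2 − rank ∂_3 = (10 − 6) − 4 = 0, and the invariant factors of ∂_3 are all 1, so H_2 = 0.
  H_3: rank ker ∂_3 − rank ∂_4 = (5 − 4) − 0 = 1, and there is no ∂_4, so H_3 = Z.

(K is a triangulation of the 3-sphere S^3.)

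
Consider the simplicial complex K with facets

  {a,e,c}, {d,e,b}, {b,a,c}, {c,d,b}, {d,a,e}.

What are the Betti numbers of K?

b_0 = 1, b_1 = 1, b_2 = 0.

Take the total order a < b < c < d < e on the vertex set. Then K (dimension 2) consists of the simplices:

  0-simplices (5): a, b, c, d, e
  1-simplices (10): ab, ac, ad, ae, bc, bd, be, cd, ce, de
  2-simplices (5): abc, ace, ade, bcd, bde

Hence C_0 ≅ Z^5, C_1 ≅ Z^10, C_2 ≅ Z^5.

Boundary ∂_1: C_1 → C_0 sends each edge [p,q] (with p < q) to q − p. For instance
  ∂ad = d − a.
The resulting 5×10 matrix has rank 4, and its Smith normal form has invariant factors (1,1,1,1).

The boundary map ∂_2: C_2 → C_1 sends each 2-simplex [p,q,r] to [q,r] − [p,r] + [p,q]. For instance
  ∂abc = bc − ac + ab,
  ∂ade = de − ae + ad.
The 10×5 boundary matrix has rank 5 and Smith normal form diag(1,1,1,1,1).

Reading off H_k = ker ∂_k / im ∂_{k+1}:

  H_0: rank C_0 − rank ∂_1 = 5 − 4 = 1, and the invariant factors of ∂_1 are all 1, so H_0 ≅ Z.
  H_1: rank ker ∂_1 − rank ∂_2 = (10 − 4) − 5 = 1, and the invariant factors of ∂_2 are all 1, so H_1 ≅ Z.
  H_2: rank ker ∂_2 − rank ∂_3 = (5 − 5) − 0 = 0, and there is no ∂_3, so H_2 ≅ 0.

(K is a triangulation of the Möbius band.)

Hence the Betti numbers are b_0 = 1, b_1 = 1, b_2 = 0.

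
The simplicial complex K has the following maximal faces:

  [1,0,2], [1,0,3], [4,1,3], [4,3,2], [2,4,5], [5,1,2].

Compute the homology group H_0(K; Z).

H_0 ≅ Z.

Order the vertices as 0 < 1 < 2 < 3 < 4 < 5. Listing each simplex with vertices in this order, K has dimension 2 with simplices:

  0-simplices (6): [0], [1], [2], [3], [4], [5]
  1-simplices (12): [0,1], [0,2], [0,3], [1,2], [1,3], [1,4], [1,5], [2,3], [2,4], [2,5], [3,4], [4,5]
  2-simplices (6): [0,1,2], [0,1,3], [1,2,5], [1,3,4], [2,3,4], [2,4,5]

so the chain groups are C_0 ≅ Z^6, C_1 ≅ Z^12, C_2 ≅ Z^6.

∂_1: C_1 → C_0 sends each edge [p,q] (with p < q) to q − p. For instance
  ∂[4,5] = [5] − [4].
The resulting 6×12 matrix has rank 5, and its Smith normal form has invariant factors (1,1,1,1,1).

∂_2: C_2 → C_1 maps a triangle to the signed sum of its edges. For instance
  ∂[1,3,4] = [3,4] − [1,4] + [1,3],
  ∂[0,1,3] = [1,3] − [0,3] + [0,1].
The 12×6 boundary matrix has rank 6 and Smith normal form diag(1,1,1,1,1,1).

Computing H_k = (kernel of ∂_k) / (image of ∂_{k+1}):

  H_0: rank C_0 − rank ∂_1 = 6 − 5 = 1, and the invariant factors of ∂_1 are all 1, so H_0 = Z.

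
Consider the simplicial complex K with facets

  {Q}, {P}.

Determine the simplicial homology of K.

Fix the vertex order P < Q and write every simplex with vertices in increasing order. Then dim K = 0 and the simplices of K are:

  0-simplices (2): P, Q

so the chain groups are C_0 ≅ Z^2.

Reading off H_k = ker ∂_k / im ∂_{k+1}:

  H_0: rank C_0 − rank ∂_1 = 2 − 0 = 2, and there is no ∂_1, so H_0 = Z^2.

(K is a triangulation of a set of 2 points.)

H_0 = Z^2.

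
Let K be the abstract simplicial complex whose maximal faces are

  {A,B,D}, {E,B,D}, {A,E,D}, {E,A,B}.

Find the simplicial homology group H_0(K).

We work with the vertex ordering A < B < D < E. The simplices of K, each written with vertices in increasing order, are:

  0-simplices (4): A, B, D, E
  1-simplices (6): AB, AD, AE, BD, BE, DE
  2-simplices (4): ABD, ABE, ADE, BDE

giving chain groups C_0 ≅ Z^4, C_1 ≅ Z^6, C_2 ≅ Z^4.

The boundary map ∂_1: C_1 → C_0 is given by ∂[p,q] = [q] − [p].
This gives a 4×6 integer matrix of rank 3; reducing to Smith normal form yields diagonal entries (1,1,1).

∂_2: C_2 → C_1 acts by ∂[p,q,r] = [q,r] − [p,r] + [p,q]. For instance
  ∂ADE = DE − AE + AD,
  ∂ABE = BE − AE + AB.
As a 6×4 matrix over Z this has rank 3, with invariant factors (1,1,1).

Reading off H_k = ker ∂_k / im ∂_{k+1}:

  H_0: rank C_0 − rank ∂_1 = 4 − 3 = 1, and the invariant factors of ∂_1 are all 1, so H_0 = Z.

H_0 = Z.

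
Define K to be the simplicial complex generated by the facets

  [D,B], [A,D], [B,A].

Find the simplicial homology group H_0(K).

Order the vertices as A < B < D. Listing each simplex with vertices in this order, K has dimension 1 with simplices:

  0-simplices (3): A, B, D
  1-simplices (3): AB, AD, BD

so the chain groups are C_0 ≅ Z^3, C_1 ≅ Z^3.

The boundary map ∂_1: C_1 → C_0 maps an edge to its endpoints' difference, ∂[p,q] = q − p.
This gives a 3×3 integer matrix of rank 2; reducing to Smith normal form yields diagonal entries (1,1).

Reading off H_k = ker ∂_k / im ∂_{k+1}:

  H_0: rank C_0 − rank ∂_1 = 3 − 2 = 1, and the invariant factors of ∂_1 are all 1, so H_0 ≅ Z.

H_0 ≅ Z.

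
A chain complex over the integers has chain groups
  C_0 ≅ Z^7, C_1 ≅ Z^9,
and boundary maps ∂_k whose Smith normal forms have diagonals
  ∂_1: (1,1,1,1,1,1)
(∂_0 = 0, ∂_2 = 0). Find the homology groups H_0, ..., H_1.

H_0 ≅ Z,  H_1 ≅ Z^3.

H_0: b_0 = 7 − 0 − 6 = 1; torsion from ∂_1 factors > 1: none. So H_0 ≅ Z.
H_1: b_1 = 9 − 6 − 0 = 3; torsion from ∂_2 factors > 1: none. So H_1 ≅ Z^3.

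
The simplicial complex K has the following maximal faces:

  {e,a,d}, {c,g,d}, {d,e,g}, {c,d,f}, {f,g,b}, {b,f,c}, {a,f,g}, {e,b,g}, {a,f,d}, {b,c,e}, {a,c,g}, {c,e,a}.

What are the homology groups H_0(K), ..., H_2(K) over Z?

We work with the vertex ordering a < b < c < d < e < f < g. The simplices of K, each written with vertices in increasing order, are:

  0-simplices (7): a, b, c, d, e, f, g
  1-simplices (18): ac, ad, ae, af, ag, bc, be, bf, bg, cd, ce, cf, cg, de, df, dg, eg, fg
  2-simplices (12): ace, acg, ade, adf, afg, bce, bcf, beg, bfg, cdf, cdg, deg

Hence C_0 ≅ Z^7, C_1 ≅ Z^18, C_2 ≅ Z^12.

Boundary ∂_1: C_1 → C_0 is given by ∂[p,q] = [q] − [p]. For instance
  ∂ad = d − a.
The resulting 7×18 matrix has rank 6, and its Smith normal form has invariant factors (1,1,1,1,1,1).

Boundary ∂_2: C_2 → C_1 maps a triangle to the signed sum of its edges. For instance
  ∂cdg = dg − cg + cd,
  ∂cdf = df − cf + cd.
The resulting 18×12 matrix has rank 12, and its Smith normal form has invariant factors (1,1,1,1,1,1,1,1,1,1,1,2).

Reading off H_k = ker ∂_k / im ∂_{k+1}:

  H_0: rank C_0 − rank ∂_1 = 7 − 6 = 1, and the invariant factors of ∂_1 are all 1, so H_0 = Z.
  H_1: rank ker ∂_1 − rank ∂_2 = (18 − 6) − 12 = 0, and ∂_2 has invariant factor 2 > 1, so H_1 = Z/2.
  H_2: rank ker ∂_2 − rank ∂_3 = (12 − 12) − 0 = 0, and there is no ∂_3, so H_2 = 0.

As a check, the Euler characteristic is 7 − 18 + 12 = 1, which agrees with 1 − 0 + 0 = 1.

H_0 = Z,  H_1 = Z/2,  H_2 = 0.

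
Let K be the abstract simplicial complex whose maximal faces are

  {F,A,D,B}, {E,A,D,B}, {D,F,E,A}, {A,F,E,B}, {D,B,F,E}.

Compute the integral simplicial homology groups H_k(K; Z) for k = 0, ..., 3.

We work with the vertex ordering A < B < D < E < F. The simplices of K, each written with vertices in increasing order, are:

  0-simplices (5): A, B, D, E, F
  1-simplices (10): AB, AD, AE, AF, BD, BE, BF, DE, DF, EF
  2-simplices (10): ABD, ABE, ABF, ADE, ADF, AEF, BDE, BDF, BEF, DEF
  3-simplices (5): ABDE, ABDF, ABEF, ADEF, BDEF

Hence C_0 ≅ Z^5, C_1 ≅ Z^10, C_2 ≅ Z^10, C_3 ≅ Z^5.

Boundary ∂_1: C_1 → C_0 is given by ∂[p,q] = [q] − [p]. For instance
  ∂AF = F − A.
As a 5×10 matrix over Z this has rank 4, with invariant factors (1,1,1,1).

The boundary map ∂_2: C_2 → C_1 acts by ∂[p,q,r] = [q,r] − [p,r] + [p,q]. For instance
  ∂ADE = DE − AE + AD,
  ∂DEF = EF − DF + DE.
As a 10×10 matrix over Z this has rank 6, with invariant factors (1,1,1,1,1,1).

The boundary map ∂_3: C_3 → C_2 sends each 3-simplex σ to the alternating sum Σ_i (−1)^i (σ with its i-th vertex removed). For instance
  ∂ABEF = BEF − AEF + ABF − ABE,
  ∂ADEF = DEF − AEF + ADF − ADE.
The resulting 10×5 matrix has rank 4, and its Smith normal form has invariant factors (1,1,1,1).

Now H_k = ker ∂_k / im ∂_{k+1}, so:

  H_0: rank C_0 − rank ∂_1 = 5 − 4 = 1, and the invariant factors of ∂_1 are all 1, so H_0 = Z.
  H_1: rank ker ∂_1 − rank ∂_2 = (10 − 4) − 6 = 0, and the invariant factors of ∂_2 are all 1, so H_1 = 0.
  H_2: rank ker ∂_2 − rank ∂_3 = (10 − 6) − 4 = 0, and the invariant factors of ∂_3 are all 1, so H_2 = 0.
  H_3: rank ker ∂_3 − rank ∂_4 = (5 − 4) − 0 = 1, and there is no ∂_4, so H_3 = Z.

As a check, the Euler characteristic is 5 − 10 + 10 − 5 = 0, which agrees with 1 − 0 + 0 − 1 = 0.

H_0 = Z,  H_1 = 0,  H_2 = 0,  H_3 = Z.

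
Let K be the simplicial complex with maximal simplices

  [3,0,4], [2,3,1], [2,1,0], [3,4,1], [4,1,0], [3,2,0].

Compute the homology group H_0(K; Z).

H_0 = Z.

Order the vertices as 0 < 1 < 2 < 3 < 4. Listing each simplex with vertices in this order, K has dimension 2 with simplices:

  0-simplices (5): [0], [1], [2], [3], [4]
  1-simplices (9): [0,1], [0,2], [0,3], [0,4], [1,2], [1,3], [1,4], [2,3], [3,4]
  2-simplices (6): [0,1,2], [0,1,4], [0,2,3], [0,3,4], [1,2,3], [1,3,4]

Hence C_0 ≅ Z^5, C_1 ≅ Z^9, C_2 ≅ Z^6.

∂_1: C_1 → C_0 maps an edge to its endpoints' difference, ∂[p,q] = q − p. For instance
  ∂[0,2] = [2] − [0].
As a 5×9 matrix over Z this has rank 4, with invariant factors (1,1,1,1).

∂_2: C_2 → C_1 sends each 2-simplex [p,q,r] to [q,r] − [p,r] + [p,q]. For instance
  ∂[0,1,4] = [1,4] − [0,4] + [0,1],
  ∂[1,2,3] = [2,3] − [1,3] + [1,2].
The 9×6 boundary matrix has rank 5 and Smith normal form diag(1,1,1,1,1).

Now H_k = ker ∂_k / im ∂_{k+1}, so:

  H_0: rank C_0 − rank ∂_1 = 5 − 4 = 1, and the invariant factors of ∂_1 are all 1, so H_0 ≅ Z.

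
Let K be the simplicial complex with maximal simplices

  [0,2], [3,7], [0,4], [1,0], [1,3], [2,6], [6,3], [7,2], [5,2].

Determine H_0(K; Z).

Order the vertices as 0 < 1 < 2 < 3 < 4 < 5 < 6 < 7. Listing each simplex with vertices in this order, K has dimension 1 with simplices:

  0-simplices (8): [0], [1], [2], [3], [4], [5], [6], [7]
  1-simplices (9): [0,1], [0,2], [0,4], [1,3], [2,5], [2,6], [2,7], [3,6], [3,7]

giving chain groups C_0 ≅ Z^8, C_1 ≅ Z^9.

The boundary map ∂_1: C_1 → C_0 maps an edge to its endpoints' difference, ∂[p,q] = q − p. For instance
  ∂[0,1] = [1] − [0].
The 8×9 boundary matrix has rank 7 and Smith normal form diag(1,1,1,1,1,1,1).

From H_k ≅ ker(∂_k) / im(∂_{k+1}) we obtain:

  H_0: rank C_0 − rank ∂_1 = 8 − 7 = 1, and the invariant factors of ∂_1 are all 1, so H_0 ≅ Z.

H_0 = Z.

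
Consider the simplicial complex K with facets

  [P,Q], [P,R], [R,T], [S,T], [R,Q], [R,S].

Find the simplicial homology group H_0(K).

H_0 ≅ Z.

Take the total order P < Q < R < S < T on the vertex set. Then K (dimension 1) consists of the simplices:

  0-simplices (5): P, Q, R, S, T
  1-simplices (6): PQ, PR, QR, RS, RT, ST

so the chain groups are C_0 ≅ Z^5, C_1 ≅ Z^6.

∂_1: C_1 → C_0 maps an edge to its endpoints' difference, ∂[p,q] = q − p. For instance
  ∂RS = S − R.
This gives a 5×6 integer matrix of rank 4; reducing to Smith normal form yields diagonal entries (1,1,1,1).

Reading off H_k = ker ∂_k / im ∂_{k+1}:

  H_0: rank C_0 − rank ∂_1 = 5 − 4 = 1, and the invariant factors of ∂_1 are all 1, so H_0 = Z.

(K is a triangulation of a wedge of 2 circles.)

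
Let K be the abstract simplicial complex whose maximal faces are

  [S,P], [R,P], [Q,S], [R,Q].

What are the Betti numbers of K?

We work with the vertex ordering P < Q < R < S. The simplices of K, each written with vertices in increasing order, are:

  0-simplices (4): P, Q, R, S
  1-simplices (4): PR, PS, QR, QS

Hence C_0 ≅ Z^4, C_1 ≅ Z^4.

Boundary ∂_1: C_1 → C_0 is given by ∂[p,q] = [q] − [p].
The 4×4 boundary matrix has rank 3 and Smith normal form diag(1,1,1).

From H_k ≅ ker(∂_k) / im(∂_{k+1}) we obtain:

  H_0: rank C_0 − rank ∂_1 = 4 − 3 = 1, and the invariant factors of ∂_1 are all 1, so H_0 = Z.
  H_1: rank ker ∂_1 − rank ∂_2 = (4 − 3) − 0 = 1, and there is no ∂_2, so H_1 = Z.

(K is a triangulation of the circle S^1.)

Hence the Betti numbers are b_0 = 1, b_1 = 1.

b_0 = 1, b_1 = 1.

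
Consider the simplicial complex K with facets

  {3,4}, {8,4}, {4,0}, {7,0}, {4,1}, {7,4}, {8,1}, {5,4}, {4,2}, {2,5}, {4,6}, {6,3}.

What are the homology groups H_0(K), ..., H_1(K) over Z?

Take the total order 0 < 1 < 2 < 3 < 4 < 5 < 6 < 7 < 8 on the vertex set. Then K (dimension 1) consists of the simplices:

  0-simplices (9): [0], [1], [2], [3], [4], [5], [6], [7], [8]
  1-simplices (12): [0,4], [0,7], [1,4], [1,8], [2,4], [2,5], [3,4], [3,6], [4,5], [4,6], [4,7], [4,8]

so the chain groups are C_0 ≅ Z^9, C_1 ≅ Z^12.

Boundary ∂_1: C_1 → C_0 is given by ∂[p,q] = [q] − [p]. For instance
  ∂[2,5] = [5] − [2].
The 9×12 boundary matrix has rank 8 and Smith normal form diag(1,1,1,1,1,1,1,1).

From H_k ≅ ker(∂_k) / im(∂_{k+1}) we obtain:

  H_0: rank C_0 − rank ∂_1 = 9 − 8 = 1, and the invariant factors of ∂_1 are all 1, so H_0 = Z.
  H_1: rank ker ∂_1 − rank ∂_2 = (12 − 8) − 0 = 4, and there is no ∂_2, so H_1 = Z^4.

(K is a triangulation of a wedge of 4 circles.)

H_0 ≅ Z,  H_1 ≅ Z^4.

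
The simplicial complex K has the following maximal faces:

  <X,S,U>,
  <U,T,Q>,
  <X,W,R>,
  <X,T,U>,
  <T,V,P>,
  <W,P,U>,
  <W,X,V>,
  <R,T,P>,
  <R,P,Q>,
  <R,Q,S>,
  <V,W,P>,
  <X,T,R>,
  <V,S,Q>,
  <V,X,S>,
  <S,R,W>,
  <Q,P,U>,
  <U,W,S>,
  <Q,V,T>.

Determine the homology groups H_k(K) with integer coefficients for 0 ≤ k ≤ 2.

We work with the vertex ordering P < Q < R < S < T < U < V < W < X. The simplices of K, each written with vertices in increasing order, are:

  0-simplices (9): P, Q, R, S, T, U, V, W, X
  1-simplices (27): PQ, PR, PT, PU, PV, PW, QR, QS, QT, QU, QV, RS, RT, RW, RX, SU, SV, SW, SX, TU, TV, TX, UW, UX, VW, VX, WX
  2-simplices (18): PQR, PQU, PRT, PTV, PUW, PVW, QRS, QSV, QTU, QTV, RSW, RTX, RWX, SUW, SUX, SVX, TUX, VWX

giving chain groups C_0 ≅ Z^9, C_1 ≅ Z^27, C_2 ≅ Z^18.

Boundary ∂_1: C_1 → C_0 maps an edge to its endpoints' difference, ∂[p,q] = q − p.
As a 9×27 matrix over Z this has rank 8, with invariant factors (1,1,1,1,1,1,1,1).

Boundary ∂_2: C_2 → C_1 acts by ∂[p,q,r] = [q,r] − [p,r] + [p,q]. For instance
  ∂SUX = UX − SX + SU,
  ∂QSV = SV − QV + QS.
This gives a 27×18 integer matrix of rank 18; reducing to Smith normal form yields diagonal entries (1,1,1,1,1,1,1,1,1,1,1,1,1,1,1,1,1,2).

Now H_k = ker ∂_k / im ∂_{k+1}, so:

  H_0: rank C_0 − rank ∂_1 = 9 − 8 = 1, and the invariant factors of ∂_1 are all 1, so H_0 ≅ Z.
  H_1: rank ker ∂_1 − rank ∂_2 = (27 − 8) − 18 = 1, and ∂_2 has invariant factor 2 > 1, so H_1 ≅ Z ⊕ Z/2Z.
  H_2: rank ker ∂_2 − rank ∂_3 = (18 − 18) − 0 = 0, and there is no ∂_3, so H_2 ≅ 0.

H_0 ≅ Z,  H_1 ≅ Z ⊕ Z/2Z,  H_2 = 0.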